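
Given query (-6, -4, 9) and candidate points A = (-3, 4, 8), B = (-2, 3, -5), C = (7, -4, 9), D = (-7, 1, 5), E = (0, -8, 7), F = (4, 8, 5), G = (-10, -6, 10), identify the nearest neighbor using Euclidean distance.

Distances: d(A) ≈ 8.6023, d(B) ≈ 16.1555, d(C) = 13, d(D) ≈ 6.4807, d(E) ≈ 7.4833, d(F) ≈ 16.1245, d(G) ≈ 4.5826. Nearest: G = (-10, -6, 10) with distance 4.5826.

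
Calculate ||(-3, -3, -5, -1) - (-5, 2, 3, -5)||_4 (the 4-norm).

(Σ|x_i - y_i|^4)^(1/4) = (|-3 - (-5)|^4 + |-3 - 2|^4 + |-5 - 3|^4 + |-1 - (-5)|^4)^(1/4)
= (2^4 + 5^4 + 8^4 + 4^4)^(1/4) = (16 + 625 + 4096 + 256)^(1/4) = (4993)^(1/4) ≈ 8.406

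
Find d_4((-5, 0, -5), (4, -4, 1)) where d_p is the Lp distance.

(Σ|x_i - y_i|^4)^(1/4) = (|-5 - 4|^4 + |0 - (-4)|^4 + |-5 - 1|^4)^(1/4)
= (9^4 + 4^4 + 6^4)^(1/4) = (6561 + 256 + 1296)^(1/4) = (8113)^(1/4) ≈ 9.4906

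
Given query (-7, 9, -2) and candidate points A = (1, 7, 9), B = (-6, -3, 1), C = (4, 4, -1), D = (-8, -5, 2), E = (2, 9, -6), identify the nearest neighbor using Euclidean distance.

Distances: d(A) ≈ 13.7477, d(B) ≈ 12.4097, d(C) ≈ 12.1244, d(D) ≈ 14.5945, d(E) ≈ 9.8489. Nearest: E = (2, 9, -6) with distance 9.8489.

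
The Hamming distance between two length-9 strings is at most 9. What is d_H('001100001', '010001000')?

Differing positions: 2, 3, 4, 6, 9. Hamming distance = 5. The maximum possible Hamming distance for length-9 strings is 9, so d_H/9 = 5/9 ≈ 0.5556.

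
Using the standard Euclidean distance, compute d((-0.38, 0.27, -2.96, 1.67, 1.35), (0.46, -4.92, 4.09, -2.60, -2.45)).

(Σ|x_i - y_i|^2)^(1/2) = (|-0.38 - 0.46|^2 + |0.27 - (-4.92)|^2 + |-2.96 - 4.09|^2 + |1.67 - (-2.6)|^2 + |1.35 - (-2.45)|^2)^(1/2)
= (0.84^2 + 5.19^2 + 7.05^2 + 4.27^2 + 3.8^2)^(1/2) = (0.7056 + 26.9361 + 49.7025 + 18.2329 + 14.44)^(1/2) = (110.0171)^(1/2) ≈ 10.4889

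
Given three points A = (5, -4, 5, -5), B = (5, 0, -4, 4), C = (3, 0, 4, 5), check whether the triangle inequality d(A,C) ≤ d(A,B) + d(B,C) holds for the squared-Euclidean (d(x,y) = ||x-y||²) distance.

d(A,B) = 0² + 4² + 9² + 9² = 178, d(B,C) = 2² + 0² + 8² + 1² = 69, d(A,C) = 2² + 4² + 1² + 10² = 121.
d(A,C) = 121 ≤ 178 + 69 = 247. Triangle inequality is satisfied.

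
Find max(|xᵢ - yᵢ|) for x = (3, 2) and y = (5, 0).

max(|x_i - y_i|) = max(|3 - 5|, |2 - 0|) = max(2, 2) = 2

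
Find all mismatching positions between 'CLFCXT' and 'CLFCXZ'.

Differing positions: 6. Hamming distance = 1.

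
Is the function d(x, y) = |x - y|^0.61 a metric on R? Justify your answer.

Yes. With 0 < p = 0.61 ≤ 1, d(x,y) = |x-y|^0.61 is a metric on R. Non-negativity and symmetry are immediate; |x-y|^0.61 = 0 ⟺ |x-y| = 0 ⟺ x = y. For the triangle inequality, the function t ↦ t^0.61 is subadditive on [0,∞) when p ≤ 1, so |x-z|^0.61 ≤ (|x-y| + |y-z|)^0.61 ≤ |x-y|^0.61 + |y-z|^0.61.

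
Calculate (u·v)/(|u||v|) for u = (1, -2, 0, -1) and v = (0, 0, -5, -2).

With u = (1, -2, 0, -1), v = (0, 0, -5, -2):
u·v = 1·0 + (-2)·0 + 0·(-5) + (-1)·(-2) = 0 + 0 + 0 + 2 = 2.
|u| = √(1² + (-2)² + 0² + (-1)²) = √6, |v| = √(0² + 0² + (-5)² + (-2)²) = √29, so |u||v| = √(6·29) = √174.
cos θ = (u·v)/(|u||v|) = 2/√174 ≈ 0.1516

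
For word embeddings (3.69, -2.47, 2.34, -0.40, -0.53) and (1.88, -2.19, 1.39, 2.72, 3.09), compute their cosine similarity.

With u = (3.69, -2.47, 2.34, -0.40, -0.53), v = (1.88, -2.19, 1.39, 2.72, 3.09):
u·v = 3.69·1.88 + (-2.47)·(-2.19) + 2.34·1.39 + (-0.4)·2.72 + (-0.53)·3.09 = 6.9372 + 5.4093 + 3.2526 + (-1.088) + (-1.6377) = 12.8734.
|u| = √(3.69² + (-2.47)² + 2.34² + (-0.4)² + (-0.53)²) = √(13.6161 + 6.1009 + 5.4756 + 0.16 + 0.2809) = √25.6335, |v| = √(1.88² + (-2.19)² + 1.39² + 2.72² + 3.09²) = √(3.5344 + 4.7961 + 1.9321 + 7.3984 + 9.5481) = √27.2091.
cos θ = (u·v)/(|u||v|) = 12.8734/(√25.6335·√27.2091) ≈ 0.4875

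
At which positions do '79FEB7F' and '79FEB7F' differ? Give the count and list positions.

Differing positions: none. Hamming distance = 0.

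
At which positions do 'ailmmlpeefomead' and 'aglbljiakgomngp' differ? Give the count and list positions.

Differing positions: 2, 4, 5, 6, 7, 8, 9, 10, 13, 14, 15. Hamming distance = 11.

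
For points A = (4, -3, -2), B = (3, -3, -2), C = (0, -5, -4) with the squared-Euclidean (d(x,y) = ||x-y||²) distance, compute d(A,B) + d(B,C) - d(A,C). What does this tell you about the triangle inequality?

d(A,B) = 1² + 0² + 0² = 1, d(B,C) = 3² + 2² + 2² = 17, d(A,C) = 4² + 2² + 2² = 24.
d(A,B) + d(B,C) - d(A,C) = 1 + 17 - 24 = 18 - 24 = -6. This is < 0, so the triangle inequality FAILS for these points (squared-Euclidean is not a metric).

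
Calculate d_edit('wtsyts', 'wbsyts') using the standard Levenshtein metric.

Let D[i][j] be the edit distance between the first i characters of 'wtsyts' and the first j characters of 'wbsyts', with D[i][0] = i, D[0][j] = j, and D[i][j] = D[i-1][j-1] if the characters match, else 1 + min(D[i-1][j], D[i][j-1], D[i-1][j-1]). Filling the table (rows: prefixes of 'wtsyts', columns: prefixes of 'wbsyts'):
     ε  w  b  s  y  t  s
  ε  0  1  2  3  4  5  6
  w  1  0  1  2  3  4  5
  t  2  1  1  2  3  3  4
  s  3  2  2  1  2  3  3
  y  4  3  3  2  1  2  3
  t  5  4  4  3  2  1  2
  s  6  5  5  4  3  2  1
The bottom-right entry gives D[6][6] = 1, so no sequence of fewer than 1 edit works. Backtracking through the table gives one optimal edit sequence (1 edit):
  wtsyts → wbsyts (sub t→b @2)
Edit distance = 1.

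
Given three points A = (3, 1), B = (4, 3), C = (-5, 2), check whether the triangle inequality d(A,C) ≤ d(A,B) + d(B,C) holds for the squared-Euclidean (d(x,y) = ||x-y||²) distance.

d(A,B) = 1² + 2² = 5, d(B,C) = 9² + 1² = 82, d(A,C) = 8² + 1² = 65.
d(A,C) = 65 ≤ 5 + 82 = 87. Triangle inequality is satisfied.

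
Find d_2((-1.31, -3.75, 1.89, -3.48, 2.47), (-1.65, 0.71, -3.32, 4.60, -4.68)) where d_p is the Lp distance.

(Σ|x_i - y_i|^2)^(1/2) = (|-1.31 - (-1.65)|^2 + |-3.75 - 0.71|^2 + |1.89 - (-3.32)|^2 + |-3.48 - 4.6|^2 + |2.47 - (-4.68)|^2)^(1/2)
= (0.34^2 + 4.46^2 + 5.21^2 + 8.08^2 + 7.15^2)^(1/2) = (0.1156 + 19.8916 + 27.1441 + 65.2864 + 51.1225)^(1/2) = (163.5602)^(1/2) ≈ 12.7891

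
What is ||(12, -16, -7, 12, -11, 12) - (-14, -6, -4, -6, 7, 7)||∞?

max(|x_i - y_i|) = max(|12 - (-14)|, |-16 - (-6)|, |-7 - (-4)|, |12 - (-6)|, |-11 - 7|, |12 - 7|) = max(26, 10, 3, 18, 18, 5) = 26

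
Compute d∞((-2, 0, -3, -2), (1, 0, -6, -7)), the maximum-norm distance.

max(|x_i - y_i|) = max(|-2 - 1|, |0 - 0|, |-3 - (-6)|, |-2 - (-7)|) = max(3, 0, 3, 5) = 5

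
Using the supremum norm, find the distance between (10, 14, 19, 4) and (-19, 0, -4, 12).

max(|x_i - y_i|) = max(|10 - (-19)|, |14 - 0|, |19 - (-4)|, |4 - 12|) = max(29, 14, 23, 8) = 29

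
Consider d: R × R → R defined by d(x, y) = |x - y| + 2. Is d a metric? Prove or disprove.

No. d fails identity of indiscernibles (specifically d(x,x) = 0): d(2, 2) = |2 - 2| + 2 = 0 + 2 = 2 ≠ 0.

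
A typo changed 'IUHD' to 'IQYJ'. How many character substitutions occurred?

Differing positions: 2, 3, 4. Hamming distance = 3.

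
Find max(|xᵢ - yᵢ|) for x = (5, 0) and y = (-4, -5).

max(|x_i - y_i|) = max(|5 - (-4)|, |0 - (-5)|) = max(9, 5) = 9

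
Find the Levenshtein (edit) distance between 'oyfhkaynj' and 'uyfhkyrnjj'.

Let D[i][j] be the edit distance between the first i characters of 'oyfhkaynj' and the first j characters of 'uyfhkyrnjj', with D[i][0] = i, D[0][j] = j, and D[i][j] = D[i-1][j-1] if the characters match, else 1 + min(D[i-1][j], D[i][j-1], D[i-1][j-1]). Filling the table (rows: prefixes of 'oyfhkaynj', columns: prefixes of 'uyfhkyrnjj'):
     ε  u  y  f  h  k  y  r  n  j  j
  ε  0  1  2  3  4  5  6  7  8  9 10
  o  1  1  2  3  4  5  6  7  8  9 10
  y  2  2  1  2  3  4  5  6  7  8  9
  f  3  3  2  1  2  3  4  5  6  7  8
  h  4  4  3  2  1  2  3  4  5  6  7
  k  5  5  4  3  2  1  2  3  4  5  6
  a  6  6  5  4  3  2  2  3  4  5  6
  y  7  7  6  5  4  3  2  3  4  5  6
  n  8  8  7  6  5  4  3  3  3  4  5
  j  9  9  8  7  6  5  4  4  4  3  4
The bottom-right entry gives D[9][10] = 4, so no sequence of fewer than 4 edits works. Backtracking through the table gives one optimal edit sequence (4 edits):
  oyfhkaynj → uyfhkaynj (sub o→u @1)
  uyfhkaynj → uyfhkyynj (sub a→y @6)
  uyfhkyynj → uyfhkyrnj (sub y→r @7)
  uyfhkyrnj → uyfhkyrnjj (ins j @9)
Edit distance = 4.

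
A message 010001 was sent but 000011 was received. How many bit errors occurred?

Differing positions: 2, 5. Hamming distance = 2.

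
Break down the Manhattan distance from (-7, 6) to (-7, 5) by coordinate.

Σ|x_i - y_i| = |-7 - (-7)| + |6 - 5| = 0 + 1 = 1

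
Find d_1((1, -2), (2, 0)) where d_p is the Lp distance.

Σ|x_i - y_i| = |1 - 2| + |-2 - 0| = 1 + 2 = 3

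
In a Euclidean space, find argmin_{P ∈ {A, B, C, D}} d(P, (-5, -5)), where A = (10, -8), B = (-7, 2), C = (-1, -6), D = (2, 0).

Distances: d(A) ≈ 15.2971, d(B) ≈ 7.2801, d(C) ≈ 4.1231, d(D) ≈ 8.6023. Nearest: C = (-1, -6) with distance 4.1231.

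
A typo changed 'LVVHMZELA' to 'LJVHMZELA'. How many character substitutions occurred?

Differing positions: 2. Hamming distance = 1.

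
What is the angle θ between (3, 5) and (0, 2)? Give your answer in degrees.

With u = (3, 5), v = (0, 2):
u·v = 3·0 + 5·2 = 0 + 10 = 10.
|u| = √(3² + 5²) = √34, |v| = √(0² + 2²) = √4, so |u||v| = √(34·4) = √136.
cos θ = (u·v)/(|u||v|) = 10/√136 ≈ 0.857493
θ = arccos(0.857493) ≈ 30.96°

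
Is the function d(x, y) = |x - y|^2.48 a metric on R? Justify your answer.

No. d(x,y) = |x-y|^2.48 fails the triangle inequality since p = 2.48 > 1. Counterexample: x = 4, y = 7, z = 16. d(x,z) = |4 - 16|^2.48 = 12^2.48 ≈ 474.6456, but d(x,y) + d(y,z) = 3^2.48 + 9^2.48 ≈ 15.2497 + 232.5527 = 247.8024. Since 474.6456 > 247.8024, the triangle inequality is violated.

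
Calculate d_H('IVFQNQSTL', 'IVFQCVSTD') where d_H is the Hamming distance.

Differing positions: 5, 6, 9. Hamming distance = 3.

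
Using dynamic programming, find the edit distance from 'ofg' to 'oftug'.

Let D[i][j] be the edit distance between the first i characters of 'ofg' and the first j characters of 'oftug', with D[i][0] = i, D[0][j] = j, and D[i][j] = D[i-1][j-1] if the characters match, else 1 + min(D[i-1][j], D[i][j-1], D[i-1][j-1]). Filling the table (rows: prefixes of 'ofg', columns: prefixes of 'oftug'):
     ε  o  f  t  u  g
  ε  0  1  2  3  4  5
  o  1  0  1  2  3  4
  f  2  1  0  1  2  3
  g  3  2  1  1  2  2
The bottom-right entry gives D[3][5] = 2, so no sequence of fewer than 2 edits works. Backtracking through the table gives one optimal edit sequence (2 edits):
  ofg → oftg (ins t @3)
  oftg → oftug (ins u @4)
Edit distance = 2.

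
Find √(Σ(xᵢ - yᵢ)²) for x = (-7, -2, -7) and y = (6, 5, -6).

√(Σ(x_i - y_i)²) = √((-7 - 6)² + (-2 - 5)² + (-7 - (-6))²)
= √((-13)² + (-7)² + (-1)²) = √(169 + 49 + 1) = √219 ≈ 14.7986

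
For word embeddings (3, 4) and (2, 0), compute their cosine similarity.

With u = (3, 4), v = (2, 0):
u·v = 3·2 + 4·0 = 6 + 0 = 6.
|u| = √(3² + 4²) = √25, |v| = √(2² + 0²) = √4, so |u||v| = √(25·4) = √100 = 10.
cos θ = (u·v)/(|u||v|) = 6/10 = 0.6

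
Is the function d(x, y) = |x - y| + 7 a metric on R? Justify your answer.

No. d fails identity of indiscernibles (specifically d(x,x) = 0): d(-6, -6) = |-6 - (-6)| + 7 = 0 + 7 = 7 ≠ 0.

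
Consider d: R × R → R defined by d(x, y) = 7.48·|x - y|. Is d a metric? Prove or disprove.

Yes. Since |x - y| is a metric on R and 7.48 > 0, the positive scalar multiple 7.48·|x - y| is also a metric: scaling by a positive constant preserves non-negativity, identity (d=0 ⟺ |x-y|=0 ⟺ x=y), symmetry, and the triangle inequality.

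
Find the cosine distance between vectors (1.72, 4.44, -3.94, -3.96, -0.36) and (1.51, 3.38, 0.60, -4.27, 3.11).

With u = (1.72, 4.44, -3.94, -3.96, -0.36), v = (1.51, 3.38, 0.60, -4.27, 3.11):
u·v = 1.72·1.51 + 4.44·3.38 + (-3.94)·0.6 + (-3.96)·(-4.27) + (-0.36)·3.11 = 2.5972 + 15.0072 + (-2.364) + 16.9092 + (-1.1196) = 31.03.
|u| = √(1.72² + 4.44² + (-3.94)² + (-3.96)² + (-0.36)²) = √(2.9584 + 19.7136 + 15.5236 + 15.6816 + 0.1296) = √54.0068, |v| = √(1.51² + 3.38² + 0.6² + (-4.27)² + 3.11²) = √(2.2801 + 11.4244 + 0.36 + 18.2329 + 9.6721) = √41.9695.
cos θ = (u·v)/(|u||v|) = 31.03/(√54.0068·√41.9695) ≈ 0.6518
Cosine distance = 1 - cos θ ≈ 1 - 0.6518 = 0.3482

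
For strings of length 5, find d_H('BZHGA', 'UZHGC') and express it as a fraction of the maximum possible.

Differing positions: 1, 5. Hamming distance = 2. The maximum possible Hamming distance for length-5 strings is 5, so d_H/5 = 2/5 = 0.4.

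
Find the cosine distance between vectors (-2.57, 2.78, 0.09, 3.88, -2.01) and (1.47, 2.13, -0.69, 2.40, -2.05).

With u = (-2.57, 2.78, 0.09, 3.88, -2.01), v = (1.47, 2.13, -0.69, 2.40, -2.05):
u·v = (-2.57)·1.47 + 2.78·2.13 + 0.09·(-0.69) + 3.88·2.4 + (-2.01)·(-2.05) = (-3.7779) + 5.9214 + (-0.0621) + 9.312 + 4.1205 = 15.5139.
|u| = √((-2.57)² + 2.78² + 0.09² + 3.88² + (-2.01)²) = √(6.6049 + 7.7284 + 0.0081 + 15.0544 + 4.0401) = √33.4359, |v| = √(1.47² + 2.13² + (-0.69)² + 2.4² + (-2.05)²) = √(2.1609 + 4.5369 + 0.4761 + 5.76 + 4.2025) = √17.1364.
cos θ = (u·v)/(|u||v|) = 15.5139/(√33.4359·√17.1364) ≈ 0.6481
Cosine distance = 1 - cos θ ≈ 1 - 0.6481 = 0.3519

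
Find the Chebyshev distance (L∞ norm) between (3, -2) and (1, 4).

max(|x_i - y_i|) = max(|3 - 1|, |-2 - 4|) = max(2, 6) = 6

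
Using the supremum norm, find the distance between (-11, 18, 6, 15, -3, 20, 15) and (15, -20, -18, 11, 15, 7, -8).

max(|x_i - y_i|) = max(|-11 - 15|, |18 - (-20)|, |6 - (-18)|, |15 - 11|, |-3 - 15|, |20 - 7|, |15 - (-8)|) = max(26, 38, 24, 4, 18, 13, 23) = 38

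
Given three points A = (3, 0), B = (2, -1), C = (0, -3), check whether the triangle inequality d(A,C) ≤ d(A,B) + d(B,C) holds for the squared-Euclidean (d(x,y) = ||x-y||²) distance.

d(A,B) = 1² + 1² = 2, d(B,C) = 2² + 2² = 8, d(A,C) = 3² + 3² = 18.
d(A,C) = 18 > 2 + 8 = 10. Triangle inequality is VIOLATED. (Squared-Euclidean is not a metric — this is a counterexample.)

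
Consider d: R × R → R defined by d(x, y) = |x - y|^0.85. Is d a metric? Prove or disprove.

Yes. With 0 < p = 0.85 ≤ 1, d(x,y) = |x-y|^0.85 is a metric on R. Non-negativity and symmetry are immediate; |x-y|^0.85 = 0 ⟺ |x-y| = 0 ⟺ x = y. For the triangle inequality, the function t ↦ t^0.85 is subadditive on [0,∞) when p ≤ 1, so |x-z|^0.85 ≤ (|x-y| + |y-z|)^0.85 ≤ |x-y|^0.85 + |y-z|^0.85.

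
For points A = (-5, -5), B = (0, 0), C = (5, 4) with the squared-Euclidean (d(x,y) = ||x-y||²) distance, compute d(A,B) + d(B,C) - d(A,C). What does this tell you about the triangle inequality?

d(A,B) = 5² + 5² = 50, d(B,C) = 5² + 4² = 41, d(A,C) = 10² + 9² = 181.
d(A,B) + d(B,C) - d(A,C) = 50 + 41 - 181 = 91 - 181 = -90. This is < 0, so the triangle inequality FAILS for these points (squared-Euclidean is not a metric).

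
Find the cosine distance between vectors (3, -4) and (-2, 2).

With u = (3, -4), v = (-2, 2):
u·v = 3·(-2) + (-4)·2 = (-6) + (-8) = -14.
|u| = √(3² + (-4)²) = √25, |v| = √((-2)² + 2²) = √8, so |u||v| = √(25·8) = √200.
cos θ = (u·v)/(|u||v|) = -14/√200 ≈ -0.9899
Cosine distance = 1 - cos θ ≈ 1 - (-0.9899) = 1.9899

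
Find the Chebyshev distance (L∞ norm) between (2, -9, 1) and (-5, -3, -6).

max(|x_i - y_i|) = max(|2 - (-5)|, |-9 - (-3)|, |1 - (-6)|) = max(7, 6, 7) = 7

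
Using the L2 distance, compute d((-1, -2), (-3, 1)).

(Σ|x_i - y_i|^2)^(1/2) = (|-1 - (-3)|^2 + |-2 - 1|^2)^(1/2)
= (2^2 + 3^2)^(1/2) = (4 + 9)^(1/2) = (13)^(1/2) ≈ 3.6056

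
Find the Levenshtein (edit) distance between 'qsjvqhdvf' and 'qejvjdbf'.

Let D[i][j] be the edit distance between the first i characters of 'qsjvqhdvf' and the first j characters of 'qejvjdbf', with D[i][0] = i, D[0][j] = j, and D[i][j] = D[i-1][j-1] if the characters match, else 1 + min(D[i-1][j], D[i][j-1], D[i-1][j-1]). Filling the table (rows: prefixes of 'qsjvqhdvf', columns: prefixes of 'qejvjdbf'):
     ε  q  e  j  v  j  d  b  f
  ε  0  1  2  3  4  5  6  7  8
  q  1  0  1  2  3  4  5  6  7
  s  2  1  1  2  3  4  5  6  7
  j  3  2  2  1  2  3  4  5  6
  v  4  3  3  2  1  2  3  4  5
  q  5  4  4  3  2  2  3  4  5
  h  6  5  5  4  3  3  3  4  5
  d  7  6  6  5  4  4  3  4  5
  v  8  7  7  6  5  5  4  4  5
  f  9  8  8  7  6  6  5  5  4
The bottom-right entry gives D[9][8] = 4, so no sequence of fewer than 4 edits works. Backtracking through the table gives one optimal edit sequence (4 edits):
  qsjvqhdvf → qejvqhdvf (sub s→e @2)
  qejvqhdvf → qejvhdvf (del q @5)
  qejvhdvf → qejvjdvf (sub h→j @5)
  qejvjdvf → qejvjdbf (sub v→b @7)
Edit distance = 4.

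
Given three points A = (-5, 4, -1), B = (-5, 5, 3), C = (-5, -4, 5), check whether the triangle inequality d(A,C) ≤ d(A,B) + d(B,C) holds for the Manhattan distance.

d(A,B) = 0 + 1 + 4 = 5, d(B,C) = 0 + 9 + 2 = 11, d(A,C) = 0 + 8 + 6 = 14.
d(A,C) = 14 ≤ 5 + 11 = 16. Triangle inequality is satisfied.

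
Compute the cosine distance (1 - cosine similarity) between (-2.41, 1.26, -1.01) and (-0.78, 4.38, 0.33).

With u = (-2.41, 1.26, -1.01), v = (-0.78, 4.38, 0.33):
u·v = (-2.41)·(-0.78) + 1.26·4.38 + (-1.01)·0.33 = 1.8798 + 5.5188 + (-0.3333) = 7.0653.
|u| = √((-2.41)² + 1.26² + (-1.01)²) = √(5.8081 + 1.5876 + 1.0201) = √8.4158, |v| = √((-0.78)² + 4.38² + 0.33²) = √(0.6084 + 19.1844 + 0.1089) = √19.9017.
cos θ = (u·v)/(|u||v|) = 7.0653/(√8.4158·√19.9017) ≈ 0.5459
Cosine distance = 1 - cos θ ≈ 1 - 0.5459 = 0.4541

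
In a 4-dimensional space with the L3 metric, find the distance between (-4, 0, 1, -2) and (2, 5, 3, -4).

(Σ|x_i - y_i|^3)^(1/3) = (|-4 - 2|^3 + |0 - 5|^3 + |1 - 3|^3 + |-2 - (-4)|^3)^(1/3)
= (6^3 + 5^3 + 2^3 + 2^3)^(1/3) = (216 + 125 + 8 + 8)^(1/3) = (357)^(1/3) ≈ 7.094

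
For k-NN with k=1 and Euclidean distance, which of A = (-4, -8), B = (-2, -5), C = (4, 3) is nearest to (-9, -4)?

Distances: d(A) ≈ 6.4031, d(B) ≈ 7.0711, d(C) ≈ 14.7648. Nearest: A = (-4, -8) with distance 6.4031.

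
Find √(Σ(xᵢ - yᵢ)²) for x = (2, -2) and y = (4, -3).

√(Σ(x_i - y_i)²) = √((2 - 4)² + (-2 - (-3))²)
= √((-2)² + 1²) = √(4 + 1) = √5 ≈ 2.2361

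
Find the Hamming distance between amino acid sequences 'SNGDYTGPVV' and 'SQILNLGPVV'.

Differing positions: 2, 3, 4, 5, 6. Hamming distance = 5.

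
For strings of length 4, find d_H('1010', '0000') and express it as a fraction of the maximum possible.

Differing positions: 1, 3. Hamming distance = 2. The maximum possible Hamming distance for length-4 strings is 4, so d_H/4 = 2/4 = 0.5.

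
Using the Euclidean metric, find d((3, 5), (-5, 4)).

√(Σ(x_i - y_i)²) = √((3 - (-5))² + (5 - 4)²)
= √(8² + 1²) = √(64 + 1) = √65 ≈ 8.0623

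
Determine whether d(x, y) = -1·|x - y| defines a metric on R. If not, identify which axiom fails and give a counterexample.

No. With c = -1 < 0, d fails non-negativity: d(9, 17) = -1·|9 - 17| = -1·8 = -8 < 0.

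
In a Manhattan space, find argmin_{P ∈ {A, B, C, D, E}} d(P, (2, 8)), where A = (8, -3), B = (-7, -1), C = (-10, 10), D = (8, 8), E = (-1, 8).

Distances: d(A) = 17, d(B) = 18, d(C) = 14, d(D) = 6, d(E) = 3. Nearest: E = (-1, 8) with distance 3.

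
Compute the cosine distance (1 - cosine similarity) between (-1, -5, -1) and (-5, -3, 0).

With u = (-1, -5, -1), v = (-5, -3, 0):
u·v = (-1)·(-5) + (-5)·(-3) + (-1)·0 = 5 + 15 + 0 = 20.
|u| = √((-1)² + (-5)² + (-1)²) = √27, |v| = √((-5)² + (-3)² + 0²) = √34, so |u||v| = √(27·34) = √918.
cos θ = (u·v)/(|u||v|) = 20/√918 ≈ 0.6601
Cosine distance = 1 - cos θ ≈ 1 - 0.6601 = 0.3399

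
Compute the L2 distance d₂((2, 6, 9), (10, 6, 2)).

√(Σ(x_i - y_i)²) = √((2 - 10)² + (6 - 6)² + (9 - 2)²)
= √((-8)² + 0² + 7²) = √(64 + 0 + 49) = √113 ≈ 10.6301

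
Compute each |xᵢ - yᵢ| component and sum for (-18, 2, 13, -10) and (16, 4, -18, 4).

Σ|x_i - y_i| = |-18 - 16| + |2 - 4| + |13 - (-18)| + |-10 - 4| = 34 + 2 + 31 + 14 = 81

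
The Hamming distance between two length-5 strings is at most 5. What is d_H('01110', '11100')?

Differing positions: 1, 4. Hamming distance = 2. The maximum possible Hamming distance for length-5 strings is 5, so d_H/5 = 2/5 = 0.4.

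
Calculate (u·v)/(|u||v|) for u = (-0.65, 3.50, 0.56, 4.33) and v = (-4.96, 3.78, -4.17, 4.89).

With u = (-0.65, 3.50, 0.56, 4.33), v = (-4.96, 3.78, -4.17, 4.89):
u·v = (-0.65)·(-4.96) + 3.5·3.78 + 0.56·(-4.17) + 4.33·4.89 = 3.224 + 13.23 + (-2.3352) + 21.1737 = 35.2925.
|u| = √((-0.65)² + 3.5² + 0.56² + 4.33²) = √(0.4225 + 12.25 + 0.3136 + 18.7489) = √31.735, |v| = √((-4.96)² + 3.78² + (-4.17)² + 4.89²) = √(24.6016 + 14.2884 + 17.3889 + 23.9121) = √80.191.
cos θ = (u·v)/(|u||v|) = 35.2925/(√31.735·√80.191) ≈ 0.6996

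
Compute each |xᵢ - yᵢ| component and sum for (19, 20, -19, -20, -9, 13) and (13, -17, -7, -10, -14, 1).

Σ|x_i - y_i| = |19 - 13| + |20 - (-17)| + |-19 - (-7)| + |-20 - (-10)| + |-9 - (-14)| + |13 - 1| = 6 + 37 + 12 + 10 + 5 + 12 = 82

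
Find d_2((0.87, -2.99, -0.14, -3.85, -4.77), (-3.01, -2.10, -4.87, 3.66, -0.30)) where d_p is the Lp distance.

(Σ|x_i - y_i|^2)^(1/2) = (|0.87 - (-3.01)|^2 + |-2.99 - (-2.1)|^2 + |-0.14 - (-4.87)|^2 + |-3.85 - 3.66|^2 + |-4.77 - (-0.3)|^2)^(1/2)
= (3.88^2 + 0.89^2 + 4.73^2 + 7.51^2 + 4.47^2)^(1/2) = (15.0544 + 0.7921 + 22.3729 + 56.4001 + 19.9809)^(1/2) = (114.6004)^(1/2) ≈ 10.7052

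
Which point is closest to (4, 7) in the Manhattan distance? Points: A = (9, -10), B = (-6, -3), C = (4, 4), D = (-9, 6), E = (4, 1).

Distances: d(A) = 22, d(B) = 20, d(C) = 3, d(D) = 14, d(E) = 6. Nearest: C = (4, 4) with distance 3.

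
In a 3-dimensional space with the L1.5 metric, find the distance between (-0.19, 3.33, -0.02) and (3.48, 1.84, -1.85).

(Σ|x_i - y_i|^1.5)^(1/1.5) = (|-0.19 - 3.48|^1.5 + |3.33 - 1.84|^1.5 + |-0.02 - (-1.85)|^1.5)^(1/1.5)
= (3.67^1.5 + 1.49^1.5 + 1.83^1.5)^(1/1.5) ≈ (7.0307 + 1.8188 + 2.4756)^(1/1.5) = (11.3251)^(1/1.5) ≈ 5.0431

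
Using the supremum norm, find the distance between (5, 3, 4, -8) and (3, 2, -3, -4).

max(|x_i - y_i|) = max(|5 - 3|, |3 - 2|, |4 - (-3)|, |-8 - (-4)|) = max(2, 1, 7, 4) = 7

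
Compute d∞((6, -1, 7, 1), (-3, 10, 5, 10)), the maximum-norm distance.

max(|x_i - y_i|) = max(|6 - (-3)|, |-1 - 10|, |7 - 5|, |1 - 10|) = max(9, 11, 2, 9) = 11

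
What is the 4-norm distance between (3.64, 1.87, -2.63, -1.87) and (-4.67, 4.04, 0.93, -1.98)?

(Σ|x_i - y_i|^4)^(1/4) = (|3.64 - (-4.67)|^4 + |1.87 - 4.04|^4 + |-2.63 - 0.93|^4 + |-1.87 - (-1.98)|^4)^(1/4)
= (8.31^4 + 2.17^4 + 3.56^4 + 0.11^4)^(1/4) ≈ (4768.7449 + 22.1737 + 160.6201 + 0.0001)^(1/4) = (4951.5388)^(1/4) ≈ 8.3885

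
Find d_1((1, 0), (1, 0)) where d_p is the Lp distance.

Σ|x_i - y_i| = |1 - 1| + |0 - 0| = 0 + 0 = 0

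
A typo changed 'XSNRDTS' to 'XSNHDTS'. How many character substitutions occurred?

Differing positions: 4. Hamming distance = 1.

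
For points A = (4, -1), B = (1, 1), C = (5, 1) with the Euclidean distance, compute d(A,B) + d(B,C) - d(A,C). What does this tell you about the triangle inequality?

d(A,B) = √(3² + 2²) = √13 ≈ 3.6056, d(B,C) = √(4² + 0²) = √16 = 4, d(A,C) = √(1² + 2²) = √5 ≈ 2.2361.
d(A,B) + d(B,C) - d(A,C) = 3.6056 + 4 - 2.2361 = 7.6056 - 2.2361 = 5.3695 (to 4 decimal places). This is ≥ 0, so the triangle inequality holds for these points.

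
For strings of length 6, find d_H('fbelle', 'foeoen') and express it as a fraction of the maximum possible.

Differing positions: 2, 4, 5, 6. Hamming distance = 4. The maximum possible Hamming distance for length-6 strings is 6, so d_H/6 = 4/6 ≈ 0.6667.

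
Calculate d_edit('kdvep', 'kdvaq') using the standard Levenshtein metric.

Let D[i][j] be the edit distance between the first i characters of 'kdvep' and the first j characters of 'kdvaq', with D[i][0] = i, D[0][j] = j, and D[i][j] = D[i-1][j-1] if the characters match, else 1 + min(D[i-1][j], D[i][j-1], D[i-1][j-1]). Filling the table (rows: prefixes of 'kdvep', columns: prefixes of 'kdvaq'):
     ε  k  d  v  a  q
  ε  0  1  2  3  4  5
  k  1  0  1  2  3  4
  d  2  1  0  1  2  3
  v  3  2  1  0  1  2
  e  4  3  2  1  1  2
  p  5  4  3  2  2  2
The bottom-right entry gives D[5][5] = 2, so no sequence of fewer than 2 edits works. Backtracking through the table gives one optimal edit sequence (2 edits):
  kdvep → kdvap (sub e→a @4)
  kdvap → kdvaq (sub p→q @5)
Edit distance = 2.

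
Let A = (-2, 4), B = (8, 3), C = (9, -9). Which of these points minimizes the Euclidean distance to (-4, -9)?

Distances: d(A) ≈ 13.1529, d(B) ≈ 16.9706, d(C) = 13. Nearest: C = (9, -9) with distance 13.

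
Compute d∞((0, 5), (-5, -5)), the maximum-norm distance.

max(|x_i - y_i|) = max(|0 - (-5)|, |5 - (-5)|) = max(5, 10) = 10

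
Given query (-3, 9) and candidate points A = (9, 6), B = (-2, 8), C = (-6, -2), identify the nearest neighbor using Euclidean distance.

Distances: d(A) ≈ 12.3693, d(B) ≈ 1.4142, d(C) ≈ 11.4018. Nearest: B = (-2, 8) with distance 1.4142.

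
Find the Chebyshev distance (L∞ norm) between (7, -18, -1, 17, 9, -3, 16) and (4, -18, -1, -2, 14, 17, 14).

max(|x_i - y_i|) = max(|7 - 4|, |-18 - (-18)|, |-1 - (-1)|, |17 - (-2)|, |9 - 14|, |-3 - 17|, |16 - 14|) = max(3, 0, 0, 19, 5, 20, 2) = 20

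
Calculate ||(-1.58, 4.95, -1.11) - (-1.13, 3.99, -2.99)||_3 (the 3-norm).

(Σ|x_i - y_i|^3)^(1/3) = (|-1.58 - (-1.13)|^3 + |4.95 - 3.99|^3 + |-1.11 - (-2.99)|^3)^(1/3)
= (0.45^3 + 0.96^3 + 1.88^3)^(1/3) ≈ (0.0911 + 0.8847 + 6.6447)^(1/3) = (7.6205)^(1/3) ≈ 1.9679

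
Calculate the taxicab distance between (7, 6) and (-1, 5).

Σ|x_i - y_i| = |7 - (-1)| + |6 - 5| = 8 + 1 = 9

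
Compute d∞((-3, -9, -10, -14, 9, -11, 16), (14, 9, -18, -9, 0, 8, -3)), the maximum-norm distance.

max(|x_i - y_i|) = max(|-3 - 14|, |-9 - 9|, |-10 - (-18)|, |-14 - (-9)|, |9 - 0|, |-11 - 8|, |16 - (-3)|) = max(17, 18, 8, 5, 9, 19, 19) = 19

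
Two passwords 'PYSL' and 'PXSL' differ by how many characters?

Differing positions: 2. Hamming distance = 1.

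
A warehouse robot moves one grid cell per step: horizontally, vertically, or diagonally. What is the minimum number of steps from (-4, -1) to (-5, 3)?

max(|x_i - y_i|) = max(|-4 - (-5)|, |-1 - 3|) = max(1, 4) = 4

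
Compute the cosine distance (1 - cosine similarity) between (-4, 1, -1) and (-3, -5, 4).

With u = (-4, 1, -1), v = (-3, -5, 4):
u·v = (-4)·(-3) + 1·(-5) + (-1)·4 = 12 + (-5) + (-4) = 3.
|u| = √((-4)² + 1² + (-1)²) = √18, |v| = √((-3)² + (-5)² + 4²) = √50, so |u||v| = √(18·50) = √900 = 30.
cos θ = (u·v)/(|u||v|) = 3/30 = 0.1
Cosine distance = 1 - cos θ = 1 - 0.1 = 0.9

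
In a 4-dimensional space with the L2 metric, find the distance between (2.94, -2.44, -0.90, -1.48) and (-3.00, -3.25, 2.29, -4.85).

(Σ|x_i - y_i|^2)^(1/2) = (|2.94 - (-3)|^2 + |-2.44 - (-3.25)|^2 + |-0.9 - 2.29|^2 + |-1.48 - (-4.85)|^2)^(1/2)
= (5.94^2 + 0.81^2 + 3.19^2 + 3.37^2)^(1/2) = (35.2836 + 0.6561 + 10.1761 + 11.3569)^(1/2) = (57.4727)^(1/2) ≈ 7.5811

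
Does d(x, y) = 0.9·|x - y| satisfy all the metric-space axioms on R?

Yes. Since |x - y| is a metric on R and 0.9 > 0, the positive scalar multiple 0.9·|x - y| is also a metric: scaling by a positive constant preserves non-negativity, identity (d=0 ⟺ |x-y|=0 ⟺ x=y), symmetry, and the triangle inequality.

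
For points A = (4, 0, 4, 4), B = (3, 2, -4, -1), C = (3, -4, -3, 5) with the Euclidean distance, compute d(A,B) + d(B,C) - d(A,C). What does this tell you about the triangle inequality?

d(A,B) = √(1² + 2² + 8² + 5²) = √94 ≈ 9.6954, d(B,C) = √(0² + 6² + 1² + 6²) = √73 ≈ 8.544, d(A,C) = √(1² + 4² + 7² + 1²) = √67 ≈ 8.1854.
d(A,B) + d(B,C) - d(A,C) = 9.6954 + 8.544 - 8.1854 = 18.2394 - 8.1854 = 10.054 (to 4 decimal places). This is ≥ 0, so the triangle inequality holds for these points.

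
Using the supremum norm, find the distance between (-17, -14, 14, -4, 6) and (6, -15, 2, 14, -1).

max(|x_i - y_i|) = max(|-17 - 6|, |-14 - (-15)|, |14 - 2|, |-4 - 14|, |6 - (-1)|) = max(23, 1, 12, 18, 7) = 23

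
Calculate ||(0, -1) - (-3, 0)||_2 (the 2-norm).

(Σ|x_i - y_i|^2)^(1/2) = (|0 - (-3)|^2 + |-1 - 0|^2)^(1/2)
= (3^2 + 1^2)^(1/2) = (9 + 1)^(1/2) = (10)^(1/2) ≈ 3.1623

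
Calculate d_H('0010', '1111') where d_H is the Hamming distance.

Differing positions: 1, 2, 4. Hamming distance = 3.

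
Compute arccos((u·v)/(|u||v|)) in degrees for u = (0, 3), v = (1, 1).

With u = (0, 3), v = (1, 1):
u·v = 0·1 + 3·1 = 0 + 3 = 3.
|u| = √(0² + 3²) = √9, |v| = √(1² + 1²) = √2, so |u||v| = √(9·2) = √18.
cos θ = (u·v)/(|u||v|) = 3/√18 ≈ 0.707107
θ = arccos(0.707107) ≈ 45°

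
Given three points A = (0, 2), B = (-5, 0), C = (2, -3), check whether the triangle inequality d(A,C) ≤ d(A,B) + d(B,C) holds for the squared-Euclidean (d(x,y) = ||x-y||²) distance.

d(A,B) = 5² + 2² = 29, d(B,C) = 7² + 3² = 58, d(A,C) = 2² + 5² = 29.
d(A,C) = 29 ≤ 29 + 58 = 87. Triangle inequality is satisfied.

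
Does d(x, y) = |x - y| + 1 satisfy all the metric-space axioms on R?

No. d fails identity of indiscernibles (specifically d(x,x) = 0): d(-4, -4) = |-4 - (-4)| + 1 = 0 + 1 = 1 ≠ 0.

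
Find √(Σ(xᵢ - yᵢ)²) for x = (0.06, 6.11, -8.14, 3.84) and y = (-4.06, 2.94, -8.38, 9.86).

√(Σ(x_i - y_i)²) = √((0.06 - (-4.06))² + (6.11 - 2.94)² + (-8.14 - (-8.38))² + (3.84 - 9.86)²)
= √(4.12² + 3.17² + 0.24² + (-6.02)²) = √(16.9744 + 10.0489 + 0.0576 + 36.2404) = √63.3213 ≈ 7.9575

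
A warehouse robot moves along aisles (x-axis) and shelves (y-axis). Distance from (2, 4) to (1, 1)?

Σ|x_i - y_i| = |2 - 1| + |4 - 1| = 1 + 3 = 4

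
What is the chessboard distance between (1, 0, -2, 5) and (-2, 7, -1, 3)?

max(|x_i - y_i|) = max(|1 - (-2)|, |0 - 7|, |-2 - (-1)|, |5 - 3|) = max(3, 7, 1, 2) = 7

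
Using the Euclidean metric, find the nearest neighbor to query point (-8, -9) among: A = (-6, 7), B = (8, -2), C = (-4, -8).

Distances: d(A) ≈ 16.1245, d(B) ≈ 17.4642, d(C) ≈ 4.1231. Nearest: C = (-4, -8) with distance 4.1231.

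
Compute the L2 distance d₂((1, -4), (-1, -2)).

√(Σ(x_i - y_i)²) = √((1 - (-1))² + (-4 - (-2))²)
= √(2² + (-2)²) = √(4 + 4) = √8 ≈ 2.8284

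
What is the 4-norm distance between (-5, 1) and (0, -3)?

(Σ|x_i - y_i|^4)^(1/4) = (|-5 - 0|^4 + |1 - (-3)|^4)^(1/4)
= (5^4 + 4^4)^(1/4) = (625 + 256)^(1/4) = (881)^(1/4) ≈ 5.4481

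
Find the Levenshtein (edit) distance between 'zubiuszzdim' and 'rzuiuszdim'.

Let D[i][j] be the edit distance between the first i characters of 'zubiuszzdim' and the first j characters of 'rzuiuszdim', with D[i][0] = i, D[0][j] = j, and D[i][j] = D[i-1][j-1] if the characters match, else 1 + min(D[i-1][j], D[i][j-1], D[i-1][j-1]). Filling the table (rows: prefixes of 'zubiuszzdim', columns: prefixes of 'rzuiuszdim'):
     ε  r  z  u  i  u  s  z  d  i  m
  ε  0  1  2  3  4  5  6  7  8  9 10
  z  1  1  1  2  3  4  5  6  7  8  9
  u  2  2  2  1  2  3  4  5  6  7  8
  b  3  3  3  2  2  3  4  5  6  7  8
  i  4  4  4  3  2  3  4  5  6  6  7
  u  5  5  5  4  3  2  3  4  5  6  7
  s  6  6  6  5  4  3  2  3  4  5  6
  z  7  7  6  6  5  4  3  2  3  4  5
  z  8  8  7  7  6  5  4  3  3  4  5
  d  9  9  8  8  7  6  5  4  3  4  5
  i 10 10  9  9  8  7  6  5  4  3  4
  m 11 11 10 10  9  8  7  6  5  4  3
The bottom-right entry gives D[11][10] = 3, so no sequence of fewer than 3 edits works. Backtracking through the table gives one optimal edit sequence (3 edits):
  zubiuszzdim → rzubiuszzdim (ins r @1)
  rzubiuszzdim → rzuiuszzdim (del b @4)
  rzuiuszzdim → rzuiuszdim (del z @7)
Edit distance = 3.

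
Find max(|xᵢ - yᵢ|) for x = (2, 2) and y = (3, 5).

max(|x_i - y_i|) = max(|2 - 3|, |2 - 5|) = max(1, 3) = 3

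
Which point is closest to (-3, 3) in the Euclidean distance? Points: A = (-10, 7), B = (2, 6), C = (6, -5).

Distances: d(A) ≈ 8.0623, d(B) ≈ 5.831, d(C) ≈ 12.0416. Nearest: B = (2, 6) with distance 5.831.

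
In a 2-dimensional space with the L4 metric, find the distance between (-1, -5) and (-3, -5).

(Σ|x_i - y_i|^4)^(1/4) = (|-1 - (-3)|^4 + |-5 - (-5)|^4)^(1/4)
= (2^4 + 0^4)^(1/4) = (16 + 0)^(1/4) = (16)^(1/4) = 2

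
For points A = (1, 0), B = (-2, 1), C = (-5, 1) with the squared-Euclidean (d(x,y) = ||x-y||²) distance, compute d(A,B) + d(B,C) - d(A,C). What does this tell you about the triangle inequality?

d(A,B) = 3² + 1² = 10, d(B,C) = 3² + 0² = 9, d(A,C) = 6² + 1² = 37.
d(A,B) + d(B,C) - d(A,C) = 10 + 9 - 37 = 19 - 37 = -18. This is < 0, so the triangle inequality FAILS for these points (squared-Euclidean is not a metric).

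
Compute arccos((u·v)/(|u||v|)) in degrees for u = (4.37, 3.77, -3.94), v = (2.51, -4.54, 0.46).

With u = (4.37, 3.77, -3.94), v = (2.51, -4.54, 0.46):
u·v = 4.37·2.51 + 3.77·(-4.54) + (-3.94)·0.46 = 10.9687 + (-17.1158) + (-1.8124) = -7.9595.
|u| = √(4.37² + 3.77² + (-3.94)²) = √(19.0969 + 14.2129 + 15.5236) = √48.8334, |v| = √(2.51² + (-4.54)² + 0.46²) = √(6.3001 + 20.6116 + 0.2116) = √27.1233.
cos θ = (u·v)/(|u||v|) = -7.9595/(√48.8334·√27.1233) ≈ -0.218704
θ = arccos(-0.218704) ≈ 102.63°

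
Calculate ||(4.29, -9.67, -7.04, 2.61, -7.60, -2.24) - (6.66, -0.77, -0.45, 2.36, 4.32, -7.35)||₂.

√(Σ(x_i - y_i)²) = √((4.29 - 6.66)² + (-9.67 - (-0.77))² + (-7.04 - (-0.45))² + (2.61 - 2.36)² + (-7.6 - 4.32)² + (-2.24 - (-7.35))²)
= √((-2.37)² + (-8.9)² + (-6.59)² + 0.25² + (-11.92)² + 5.11²) = √(5.6169 + 79.21 + 43.4281 + 0.0625 + 142.0864 + 26.1121) = √296.516 ≈ 17.2196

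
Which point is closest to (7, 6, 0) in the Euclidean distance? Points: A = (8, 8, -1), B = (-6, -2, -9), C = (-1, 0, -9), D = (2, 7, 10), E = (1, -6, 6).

Distances: d(A) ≈ 2.4495, d(B) ≈ 17.72, d(C) ≈ 13.4536, d(D) ≈ 11.225, d(E) ≈ 14.6969. Nearest: A = (8, 8, -1) with distance 2.4495.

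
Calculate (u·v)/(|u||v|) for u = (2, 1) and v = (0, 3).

With u = (2, 1), v = (0, 3):
u·v = 2·0 + 1·3 = 0 + 3 = 3.
|u| = √(2² + 1²) = √5, |v| = √(0² + 3²) = √9, so |u||v| = √(5·9) = √45.
cos θ = (u·v)/(|u||v|) = 3/√45 ≈ 0.4472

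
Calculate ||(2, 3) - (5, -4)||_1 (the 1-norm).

Σ|x_i - y_i| = |2 - 5| + |3 - (-4)| = 3 + 7 = 10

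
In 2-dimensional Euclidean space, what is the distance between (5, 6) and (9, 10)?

√(Σ(x_i - y_i)²) = √((5 - 9)² + (6 - 10)²)
= √((-4)² + (-4)²) = √(16 + 16) = √32 ≈ 5.6569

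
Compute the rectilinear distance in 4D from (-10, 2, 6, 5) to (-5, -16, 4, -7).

Σ|x_i - y_i| = |-10 - (-5)| + |2 - (-16)| + |6 - 4| + |5 - (-7)| = 5 + 18 + 2 + 12 = 37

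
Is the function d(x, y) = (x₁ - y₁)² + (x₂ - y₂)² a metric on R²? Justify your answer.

No. The squared Euclidean distance fails the triangle inequality. Counterexample: x = (0, 0), y = (5, 4), z = (10, 8). d(x,z) = 10² + 8² = 164, but d(x,y) + d(y,z) = (5² + 4²) + (5² + 4²) = 41 + 41 = 82. Since 164 > 82, the triangle inequality is violated. (Note: √d, the ordinary Euclidean distance, IS a metric.)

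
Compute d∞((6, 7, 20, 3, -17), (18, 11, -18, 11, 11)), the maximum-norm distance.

max(|x_i - y_i|) = max(|6 - 18|, |7 - 11|, |20 - (-18)|, |3 - 11|, |-17 - 11|) = max(12, 4, 38, 8, 28) = 38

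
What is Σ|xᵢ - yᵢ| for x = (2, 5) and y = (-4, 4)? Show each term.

Σ|x_i - y_i| = |2 - (-4)| + |5 - 4| = 6 + 1 = 7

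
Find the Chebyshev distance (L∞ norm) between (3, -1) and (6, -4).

max(|x_i - y_i|) = max(|3 - 6|, |-1 - (-4)|) = max(3, 3) = 3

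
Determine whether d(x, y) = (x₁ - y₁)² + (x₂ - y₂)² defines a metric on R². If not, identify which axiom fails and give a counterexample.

No. The squared Euclidean distance fails the triangle inequality. Counterexample: x = (0, 0), y = (5, 3), z = (10, 6). d(x,z) = 10² + 6² = 136, but d(x,y) + d(y,z) = (5² + 3²) + (5² + 3²) = 34 + 34 = 68. Since 136 > 68, the triangle inequality is violated. (Note: √d, the ordinary Euclidean distance, IS a metric.)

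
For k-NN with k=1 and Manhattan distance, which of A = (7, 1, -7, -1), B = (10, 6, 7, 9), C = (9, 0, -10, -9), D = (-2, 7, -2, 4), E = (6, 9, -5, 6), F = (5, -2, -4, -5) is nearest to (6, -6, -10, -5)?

Distances: d(A) = 15, d(B) = 47, d(C) = 13, d(D) = 38, d(E) = 31, d(F) = 11. Nearest: F = (5, -2, -4, -5) with distance 11.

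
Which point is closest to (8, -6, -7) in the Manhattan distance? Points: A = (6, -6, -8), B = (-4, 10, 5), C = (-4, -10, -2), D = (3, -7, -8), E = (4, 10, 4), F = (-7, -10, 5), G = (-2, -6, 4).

Distances: d(A) = 3, d(B) = 40, d(C) = 21, d(D) = 7, d(E) = 31, d(F) = 31, d(G) = 21. Nearest: A = (6, -6, -8) with distance 3.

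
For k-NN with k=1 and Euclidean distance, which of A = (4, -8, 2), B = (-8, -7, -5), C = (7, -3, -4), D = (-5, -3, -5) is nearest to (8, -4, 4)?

Distances: d(A) = 6, d(B) ≈ 18.6011, d(C) ≈ 8.124, d(D) ≈ 15.843. Nearest: A = (4, -8, 2) with distance 6.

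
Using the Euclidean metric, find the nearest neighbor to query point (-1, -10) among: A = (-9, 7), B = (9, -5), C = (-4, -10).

Distances: d(A) ≈ 18.7883, d(B) ≈ 11.1803, d(C) = 3. Nearest: C = (-4, -10) with distance 3.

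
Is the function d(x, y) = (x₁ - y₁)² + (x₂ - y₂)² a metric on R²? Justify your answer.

No. The squared Euclidean distance fails the triangle inequality. Counterexample: x = (0, 0), y = (1, 1), z = (2, 2). d(x,z) = 2² + 2² = 8, but d(x,y) + d(y,z) = (1² + 1²) + (1² + 1²) = 2 + 2 = 4. Since 8 > 4, the triangle inequality is violated. (Note: √d, the ordinary Euclidean distance, IS a metric.)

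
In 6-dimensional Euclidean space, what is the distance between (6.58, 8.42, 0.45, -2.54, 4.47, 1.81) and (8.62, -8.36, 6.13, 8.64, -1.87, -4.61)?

√(Σ(x_i - y_i)²) = √((6.58 - 8.62)² + (8.42 - (-8.36))² + (0.45 - 6.13)² + (-2.54 - 8.64)² + (4.47 - (-1.87))² + (1.81 - (-4.61))²)
= √((-2.04)² + 16.78² + (-5.68)² + (-11.18)² + 6.34² + 6.42²) = √(4.1616 + 281.5684 + 32.2624 + 124.9924 + 40.1956 + 41.2164) = √524.3968 ≈ 22.8997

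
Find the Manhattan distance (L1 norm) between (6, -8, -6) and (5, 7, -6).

Σ|x_i - y_i| = |6 - 5| + |-8 - 7| + |-6 - (-6)| = 1 + 15 + 0 = 16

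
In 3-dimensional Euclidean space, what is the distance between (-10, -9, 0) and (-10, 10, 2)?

√(Σ(x_i - y_i)²) = √((-10 - (-10))² + (-9 - 10)² + (0 - 2)²)
= √(0² + (-19)² + (-2)²) = √(0 + 361 + 4) = √365 ≈ 19.105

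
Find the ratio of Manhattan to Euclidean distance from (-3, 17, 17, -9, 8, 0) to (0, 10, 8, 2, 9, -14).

L1 = |-3 - 0| + |17 - 10| + |17 - 8| + |-9 - 2| + |8 - 9| + |0 - (-14)| = 3 + 7 + 9 + 11 + 1 + 14 = 45
L2 = √(3² + 7² + 9² + 11² + 1² + 14²) = √457 ≈ 21.3776
L1 ≥ L2 always (equality iff movement is along one axis); L1 > L2 here.
Ratio L1/L2 = 45/√457 ≈ 2.105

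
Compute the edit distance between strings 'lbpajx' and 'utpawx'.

Let D[i][j] be the edit distance between the first i characters of 'lbpajx' and the first j characters of 'utpawx', with D[i][0] = i, D[0][j] = j, and D[i][j] = D[i-1][j-1] if the characters match, else 1 + min(D[i-1][j], D[i][j-1], D[i-1][j-1]). Filling the table (rows: prefixes of 'lbpajx', columns: prefixes of 'utpawx'):
     ε  u  t  p  a  w  x
  ε  0  1  2  3  4  5  6
  l  1  1  2  3  4  5  6
  b  2  2  2  3  4  5  6
  p  3  3  3  2  3  4  5
  a  4  4  4  3  2  3  4
  j  5  5  5  4  3  3  4
  x  6  6  6  5  4  4  3
The bottom-right entry gives D[6][6] = 3, so no sequence of fewer than 3 edits works. Backtracking through the table gives one optimal edit sequence (3 edits):
  lbpajx → ubpajx (sub l→u @1)
  ubpajx → utpajx (sub b→t @2)
  utpajx → utpawx (sub j→w @5)
Edit distance = 3.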